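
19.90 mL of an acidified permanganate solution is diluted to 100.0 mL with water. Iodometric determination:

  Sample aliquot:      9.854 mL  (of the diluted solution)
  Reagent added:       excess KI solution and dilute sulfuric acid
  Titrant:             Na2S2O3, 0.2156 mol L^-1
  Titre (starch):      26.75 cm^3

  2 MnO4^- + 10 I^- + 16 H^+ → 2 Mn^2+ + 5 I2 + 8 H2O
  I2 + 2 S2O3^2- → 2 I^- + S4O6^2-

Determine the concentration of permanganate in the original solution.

n(S2O3^2-) = 0.02675 × 0.2156 = 5.767 × 10^-3 mol
n(I2) = n(S2O3^2-)/2 = 2.884 × 10^-3 mol
From the 2:5 ratio, n(MnO4^-) in the aliquot = 2/5 × 2.884 × 10^-3 = 1.153 × 10^-3 mol
[MnO4^-]_dilute = 1.153 × 10^-3 / 0.009854 = 0.1171 mol/L
[MnO4^-]_original = 0.1171 × 100.0/19.90 = 0.5882 mol/L

0.5882 mol/L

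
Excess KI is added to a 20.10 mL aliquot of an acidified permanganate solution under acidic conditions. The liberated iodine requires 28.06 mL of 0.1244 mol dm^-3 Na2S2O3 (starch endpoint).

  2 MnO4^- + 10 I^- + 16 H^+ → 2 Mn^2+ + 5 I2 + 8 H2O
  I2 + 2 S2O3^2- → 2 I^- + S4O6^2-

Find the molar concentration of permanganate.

n(S2O3^2-) = 0.02806 × 0.1244 = 3.491 × 10^-3 mol
n(I2) = n(S2O3^2-)/2 = 1.745 × 10^-3 mol
From the 2:5 ratio, n(MnO4^-) in the aliquot = 2/5 × 1.745 × 10^-3 = 6.981 × 10^-4 mol
[MnO4^-] = 6.981 × 10^-4 / 0.02010 = 0.03473 mol/L

0.03473 mol/L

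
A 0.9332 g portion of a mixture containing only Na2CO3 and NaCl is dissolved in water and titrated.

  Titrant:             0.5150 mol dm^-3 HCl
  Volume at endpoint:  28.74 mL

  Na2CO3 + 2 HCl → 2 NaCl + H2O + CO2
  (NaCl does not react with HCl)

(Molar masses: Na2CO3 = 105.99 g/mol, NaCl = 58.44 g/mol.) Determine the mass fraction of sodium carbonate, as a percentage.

84.05 %

n(HCl) = 0.02874 × 0.5150 = 0.01480 mol
Let x = n(Na2CO3), y = n(NaCl).
Titrant: 2x = 0.01480;  mass: 105.99x + 58.44y = 0.9332
Solving, x = 7.401 × 10^-3 mol, y = 2.546 × 10^-3 mol
mass of Na2CO3 = 7.401 × 10^-3 × 105.99 = 0.7844 g
% Na2CO3 = 0.7844 / 0.9332 × 100 = 84.05 %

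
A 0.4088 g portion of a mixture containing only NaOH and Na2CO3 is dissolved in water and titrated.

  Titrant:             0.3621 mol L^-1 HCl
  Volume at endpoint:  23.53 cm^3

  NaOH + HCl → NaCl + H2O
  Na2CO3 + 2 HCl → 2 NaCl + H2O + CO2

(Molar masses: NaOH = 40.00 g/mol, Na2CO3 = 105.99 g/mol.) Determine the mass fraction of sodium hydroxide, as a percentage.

n(HCl) = 0.02353 × 0.3621 = 8.520 × 10^-3 mol
Let x = n(NaOH), y = n(Na2CO3).
Titrant: 1x + 2y = 8.520 × 10^-3;  mass: 40.00x + 105.99y = 0.4088
Solving, x = 3.288 × 10^-3 mol, y = 2.616 × 10^-3 mol
mass of NaOH = 3.288 × 10^-3 × 40.00 = 0.1315 g
% NaOH = 0.1315 / 0.4088 × 100 = 32.17 %

32.17 %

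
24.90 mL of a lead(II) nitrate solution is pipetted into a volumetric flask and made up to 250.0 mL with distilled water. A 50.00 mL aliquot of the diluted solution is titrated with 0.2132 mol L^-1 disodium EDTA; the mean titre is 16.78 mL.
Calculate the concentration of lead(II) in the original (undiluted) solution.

Pb^2+ + EDTA^4- → [Pb(EDTA)]^2-
n(EDTA) = 0.01678 × 0.2132 = 3.577 × 10^-3 mol
n(Pb2+) in the aliquot = 3.577 × 10^-3 mol (1:1 ratio)
[Pb2+]_dilute = 3.577 × 10^-3 / 0.05000 = 0.07155 mol/L
Dilution factor = 250.0 / 24.90 = 10.04
[Pb2+]_stock = 0.07155 × 10.04 = 0.7184 mol/L

0.7184 mol/L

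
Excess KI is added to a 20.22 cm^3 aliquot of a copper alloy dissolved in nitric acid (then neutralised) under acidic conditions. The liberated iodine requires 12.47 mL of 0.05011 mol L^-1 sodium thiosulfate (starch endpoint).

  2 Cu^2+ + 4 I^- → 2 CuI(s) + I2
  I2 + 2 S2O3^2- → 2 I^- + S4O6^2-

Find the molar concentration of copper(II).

0.03090 mol/L

n(S2O3^2-) = 0.01247 × 0.05011 = 6.249 × 10^-4 mol
n(I2) = n(S2O3^2-)/2 = 3.124 × 10^-4 mol
From the 2:1 ratio, n(Cu2+) in the aliquot = 2/1 × 3.124 × 10^-4 = 6.249 × 10^-4 mol
[Cu2+] = 6.249 × 10^-4 / 0.02022 = 0.03090 mol/L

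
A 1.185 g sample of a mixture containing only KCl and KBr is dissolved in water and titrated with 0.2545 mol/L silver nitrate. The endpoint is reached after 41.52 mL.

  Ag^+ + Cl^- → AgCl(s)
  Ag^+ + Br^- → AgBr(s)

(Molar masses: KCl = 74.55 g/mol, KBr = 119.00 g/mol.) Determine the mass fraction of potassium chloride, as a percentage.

10.25 %

n(AgNO3) = 0.04152 × 0.2545 = 0.01057 mol
Let x = n(KCl), y = n(KBr).
Titrant: 1x + 1y = 0.01057;  mass: 74.55x + 119.00y = 1.185
Solving, x = 1.630 × 10^-3 mol, y = 8.937 × 10^-3 mol
mass of KCl = 1.630 × 10^-3 × 74.55 = 0.1215 g
% KCl = 0.1215 / 1.185 × 100 = 10.25 %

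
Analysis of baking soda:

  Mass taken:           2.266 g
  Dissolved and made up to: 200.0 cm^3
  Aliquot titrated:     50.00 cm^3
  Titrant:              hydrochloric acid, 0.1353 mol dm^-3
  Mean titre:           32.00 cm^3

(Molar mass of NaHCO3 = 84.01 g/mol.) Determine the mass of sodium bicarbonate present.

1.455 g

NaHCO3 + HCl → NaCl + H2O + CO2
n(HCl) per titration = 0.03200 × 0.1353 = 4.330 × 10^-3 mol
n(NaHCO3) in each aliquot = 4.330 × 10^-3 mol (1:1 ratio)
n(NaHCO3) in the whole flask = 4.330 × 10^-3 × 200.0/50.00 = 0.01732 mol
mass of NaHCO3 = 0.01732 × 84.01 = 1.455 g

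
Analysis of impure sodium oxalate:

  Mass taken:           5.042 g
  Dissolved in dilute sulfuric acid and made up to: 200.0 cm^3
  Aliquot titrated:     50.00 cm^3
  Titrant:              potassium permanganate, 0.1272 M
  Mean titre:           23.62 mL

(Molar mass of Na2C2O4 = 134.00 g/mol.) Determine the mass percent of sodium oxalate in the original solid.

79.85 %

2 MnO4^- + 5 C2O4^2- + 16 H^+ → 2 Mn^2+ + 10 CO2 + 8 H2O
n(KMnO4) per titration = 0.02362 × 0.1272 = 3.004 × 10^-3 mol
From the 5:2 ratio, n(Na2C2O4) in each aliquot = 5/2 × 3.004 × 10^-3 = 7.511 × 10^-3 mol
n(Na2C2O4) in the whole flask = 7.511 × 10^-3 × 200.0/50.00 = 0.03004 mol
mass of Na2C2O4 = 0.03004 × 134.00 = 4.026 g
% Na2C2O4 = 4.026 / 5.042 × 100 = 79.85 %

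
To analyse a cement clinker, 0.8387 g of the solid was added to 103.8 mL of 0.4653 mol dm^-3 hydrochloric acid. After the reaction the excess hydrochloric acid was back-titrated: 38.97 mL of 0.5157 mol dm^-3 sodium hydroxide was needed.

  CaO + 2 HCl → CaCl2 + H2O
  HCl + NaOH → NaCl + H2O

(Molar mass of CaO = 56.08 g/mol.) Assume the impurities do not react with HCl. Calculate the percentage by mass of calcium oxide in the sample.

n(HCl) added = 0.1038 × 0.4653 = 0.04830 mol
n(NaOH) used in back-titration = 0.03897 × 0.5157 = 0.02010 mol
n(HCl) left over = 0.02010 mol (1:1 ratio)
n(HCl) consumed by analyte = 0.04830 − 0.02010 = 0.02820 mol
From the 1:2 ratio, n(CaO) = 1/2 × 0.02820 = 0.01410 mol
mass of CaO = 0.01410 × 56.08 = 0.7908 g
% CaO = 0.7908 / 0.8387 × 100 = 94.28 %

94.28 %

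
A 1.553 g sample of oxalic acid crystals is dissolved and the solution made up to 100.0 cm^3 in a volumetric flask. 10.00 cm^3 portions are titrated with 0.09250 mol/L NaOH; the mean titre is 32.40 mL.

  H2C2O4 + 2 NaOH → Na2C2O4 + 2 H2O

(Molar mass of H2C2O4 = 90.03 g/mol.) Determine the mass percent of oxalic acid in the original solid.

n(NaOH) per titration = 0.03240 × 0.09250 = 2.997 × 10^-3 mol
From the 1:2 ratio, n(H2C2O4) in each aliquot = 1/2 × 2.997 × 10^-3 = 1.498 × 10^-3 mol
n(H2C2O4) in the whole flask = 1.498 × 10^-3 × 100.0/10.00 = 0.01499 mol
mass of H2C2O4 = 0.01499 × 90.03 = 1.349 g
% H2C2O4 = 1.349 / 1.553 × 100 = 86.87 %

86.87 %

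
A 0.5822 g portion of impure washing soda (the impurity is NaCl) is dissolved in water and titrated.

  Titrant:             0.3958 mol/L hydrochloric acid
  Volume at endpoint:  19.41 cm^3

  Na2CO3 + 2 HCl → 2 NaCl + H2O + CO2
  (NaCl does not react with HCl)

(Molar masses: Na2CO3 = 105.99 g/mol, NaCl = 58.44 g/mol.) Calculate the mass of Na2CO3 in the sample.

n(HCl) = 0.01941 × 0.3958 = 7.682 × 10^-3 mol
Let x = n(Na2CO3), y = n(NaCl).
Titrant: 2x = 7.682 × 10^-3;  mass: 105.99x + 58.44y = 0.5822
Solving, x = 3.841 × 10^-3 mol, y = 2.996 × 10^-3 mol
mass of Na2CO3 = 3.841 × 10^-3 × 105.99 = 0.4071 g

0.4071 g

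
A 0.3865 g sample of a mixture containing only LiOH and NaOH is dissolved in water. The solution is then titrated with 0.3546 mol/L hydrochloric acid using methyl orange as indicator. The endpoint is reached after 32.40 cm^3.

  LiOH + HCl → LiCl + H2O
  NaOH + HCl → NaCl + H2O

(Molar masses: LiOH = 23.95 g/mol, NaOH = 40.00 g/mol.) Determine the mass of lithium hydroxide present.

n(HCl) = 0.03240 × 0.3546 = 0.01149 mol
Let x = n(LiOH), y = n(NaOH).
Titrant: 1x + 1y = 0.01149;  mass: 23.95x + 40.00y = 0.3865
Solving, x = 4.552 × 10^-3 mol, y = 6.937 × 10^-3 mol
mass of LiOH = 4.552 × 10^-3 × 23.95 = 0.1090 g

0.1090 g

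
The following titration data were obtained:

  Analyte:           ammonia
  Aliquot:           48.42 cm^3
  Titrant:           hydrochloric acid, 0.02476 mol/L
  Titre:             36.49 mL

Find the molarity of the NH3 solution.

NH3 + HCl → NH4Cl
n(HCl) = 0.03649 L × 0.02476 mol/L = 9.035 × 10^-4 mol
n(NH3) = 9.035 × 10^-4 mol (1:1 mole ratio)
[NH3] = 9.035 × 10^-4 mol / 0.04842 L = 0.01866 mol/L

0.01866 mol/L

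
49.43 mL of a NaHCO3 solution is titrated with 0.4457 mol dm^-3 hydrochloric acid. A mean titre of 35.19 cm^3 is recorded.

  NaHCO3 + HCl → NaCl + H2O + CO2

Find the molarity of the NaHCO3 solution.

0.3173 mol/L

n(HCl) = 0.03519 L × 0.4457 mol/L = 0.01568 mol
n(NaHCO3) = 0.01568 mol (1:1 mole ratio)
[NaHCO3] = 0.01568 mol / 0.04943 L = 0.3173 mol/L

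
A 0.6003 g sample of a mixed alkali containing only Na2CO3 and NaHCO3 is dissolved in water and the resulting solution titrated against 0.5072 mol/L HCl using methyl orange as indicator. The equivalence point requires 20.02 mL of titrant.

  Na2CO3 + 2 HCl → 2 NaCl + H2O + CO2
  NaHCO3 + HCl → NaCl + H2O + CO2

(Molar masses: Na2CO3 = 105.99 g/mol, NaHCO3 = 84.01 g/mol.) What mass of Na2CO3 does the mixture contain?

n(HCl) = 0.02002 × 0.5072 = 0.01015 mol
Let x = n(Na2CO3), y = n(NaHCO3).
Titrant: 2x + 1y = 0.01015;  mass: 105.99x + 84.01y = 0.6003
Solving, x = 4.075 × 10^-3 mol, y = 2.005 × 10^-3 mol
mass of Na2CO3 = 4.075 × 10^-3 × 105.99 = 0.4319 g

0.4319 g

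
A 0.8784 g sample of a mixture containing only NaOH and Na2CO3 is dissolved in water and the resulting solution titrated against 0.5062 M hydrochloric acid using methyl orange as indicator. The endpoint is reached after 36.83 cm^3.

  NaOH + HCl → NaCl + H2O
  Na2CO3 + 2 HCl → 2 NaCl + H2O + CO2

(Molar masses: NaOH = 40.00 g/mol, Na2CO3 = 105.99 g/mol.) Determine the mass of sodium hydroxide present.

0.3374 g

n(HCl) = 0.03683 × 0.5062 = 0.01864 mol
Let x = n(NaOH), y = n(Na2CO3).
Titrant: 1x + 2y = 0.01864;  mass: 40.00x + 105.99y = 0.8784
Solving, x = 8.434 × 10^-3 mol, y = 5.105 × 10^-3 mol
mass of NaOH = 8.434 × 10^-3 × 40.00 = 0.3374 g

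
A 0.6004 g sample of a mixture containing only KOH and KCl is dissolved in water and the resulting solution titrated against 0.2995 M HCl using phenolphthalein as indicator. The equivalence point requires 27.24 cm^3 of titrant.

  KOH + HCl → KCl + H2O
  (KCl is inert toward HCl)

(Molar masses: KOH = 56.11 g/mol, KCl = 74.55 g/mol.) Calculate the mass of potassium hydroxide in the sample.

0.4578 g

n(HCl) = 0.02724 × 0.2995 = 8.158 × 10^-3 mol
Let x = n(KOH), y = n(KCl).
Titrant: 1x = 8.158 × 10^-3;  mass: 56.11x + 74.55y = 0.6004
Solving, x = 8.158 × 10^-3 mol, y = 1.913 × 10^-3 mol
mass of KOH = 8.158 × 10^-3 × 56.11 = 0.4578 g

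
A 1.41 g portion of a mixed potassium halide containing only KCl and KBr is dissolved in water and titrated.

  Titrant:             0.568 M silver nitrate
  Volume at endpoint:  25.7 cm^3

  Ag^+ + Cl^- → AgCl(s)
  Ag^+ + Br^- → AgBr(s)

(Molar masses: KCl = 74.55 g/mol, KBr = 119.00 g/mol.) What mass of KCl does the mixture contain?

0.549 g

n(AgNO3) = 0.0257 × 0.568 = 0.0146 mol
Let x = n(KCl), y = n(KBr).
Titrant: 1x + 1y = 0.0146;  mass: 74.55x + 119.00y = 1.41
Solving, x = 7.36 × 10^-3 mol, y = 7.24 × 10^-3 mol
mass of KCl = 7.36 × 10^-3 × 74.55 = 0.549 g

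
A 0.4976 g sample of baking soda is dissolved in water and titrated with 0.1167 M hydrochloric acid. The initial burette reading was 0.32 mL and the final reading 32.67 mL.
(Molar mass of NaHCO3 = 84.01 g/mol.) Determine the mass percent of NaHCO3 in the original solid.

63.74 %

NaHCO3 + HCl → NaCl + H2O + CO2
n(HCl) = 0.03235 L × 0.1167 mol/L = 3.775 × 10^-3 mol
n(NaHCO3) = 3.775 × 10^-3 mol (1:1 ratio)
mass of NaHCO3 = 3.775 × 10^-3 × 84.01 g/mol = 0.3172 g
% NaHCO3 = 0.3172 / 0.4976 × 100 = 63.74 %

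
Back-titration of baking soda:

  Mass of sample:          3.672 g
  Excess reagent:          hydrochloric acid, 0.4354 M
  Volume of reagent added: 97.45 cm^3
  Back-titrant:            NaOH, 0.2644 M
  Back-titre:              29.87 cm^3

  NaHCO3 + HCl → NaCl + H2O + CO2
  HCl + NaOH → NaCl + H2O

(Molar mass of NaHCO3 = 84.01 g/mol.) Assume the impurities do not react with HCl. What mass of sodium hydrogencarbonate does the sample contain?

2.901 g

n(HCl) added = 0.09745 × 0.4354 = 0.04243 mol
n(NaOH) used in back-titration = 0.02987 × 0.2644 = 7.898 × 10^-3 mol
n(HCl) left over = 7.898 × 10^-3 mol (1:1 ratio)
n(HCl) consumed by analyte = 0.04243 − 7.898 × 10^-3 = 0.03453 mol
n(NaHCO3) = 0.03453 mol (1:1 ratio)
mass of NaHCO3 = 0.03453 × 84.01 = 2.901 g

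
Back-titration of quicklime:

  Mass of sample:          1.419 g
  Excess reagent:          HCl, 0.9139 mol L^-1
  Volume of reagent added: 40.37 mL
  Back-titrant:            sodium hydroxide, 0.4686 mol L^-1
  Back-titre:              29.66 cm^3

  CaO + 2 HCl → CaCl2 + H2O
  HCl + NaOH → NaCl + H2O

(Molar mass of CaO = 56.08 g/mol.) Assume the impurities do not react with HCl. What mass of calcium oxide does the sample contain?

n(HCl) added = 0.04037 × 0.9139 = 0.03689 mol
n(NaOH) used in back-titration = 0.02966 × 0.4686 = 0.01390 mol
n(HCl) left over = 0.01390 mol (1:1 ratio)
n(HCl) consumed by analyte = 0.03689 − 0.01390 = 0.02300 mol
From the 1:2 ratio, n(CaO) = 1/2 × 0.02300 = 0.01150 mol
mass of CaO = 0.01150 × 56.08 = 0.6448 g

0.6448 g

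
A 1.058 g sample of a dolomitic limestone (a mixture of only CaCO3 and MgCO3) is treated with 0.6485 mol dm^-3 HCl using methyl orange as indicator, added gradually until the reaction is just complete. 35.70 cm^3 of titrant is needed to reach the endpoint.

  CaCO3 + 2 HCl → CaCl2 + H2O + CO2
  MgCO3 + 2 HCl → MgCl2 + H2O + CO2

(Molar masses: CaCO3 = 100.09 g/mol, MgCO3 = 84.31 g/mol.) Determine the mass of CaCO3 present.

n(HCl) = 0.03570 × 0.6485 = 0.02315 mol
Let x = n(CaCO3), y = n(MgCO3).
Titrant: 2x + 2y = 0.02315;  mass: 100.09x + 84.31y = 1.058
Solving, x = 5.200 × 10^-3 mol, y = 6.376 × 10^-3 mol
mass of CaCO3 = 5.200 × 10^-3 × 100.09 = 0.5204 g

0.5204 g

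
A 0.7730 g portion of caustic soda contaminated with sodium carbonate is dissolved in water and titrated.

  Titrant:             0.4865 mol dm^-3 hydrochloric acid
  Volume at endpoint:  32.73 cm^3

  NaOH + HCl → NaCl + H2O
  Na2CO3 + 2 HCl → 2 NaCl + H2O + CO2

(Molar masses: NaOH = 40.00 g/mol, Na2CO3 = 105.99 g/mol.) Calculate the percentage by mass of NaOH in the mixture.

28.21 %

n(HCl) = 0.03273 × 0.4865 = 0.01592 mol
Let x = n(NaOH), y = n(Na2CO3).
Titrant: 1x + 2y = 0.01592;  mass: 40.00x + 105.99y = 0.7730
Solving, x = 5.452 × 10^-3 mol, y = 5.236 × 10^-3 mol
mass of NaOH = 5.452 × 10^-3 × 40.00 = 0.2181 g
% NaOH = 0.2181 / 0.7730 × 100 = 28.21 %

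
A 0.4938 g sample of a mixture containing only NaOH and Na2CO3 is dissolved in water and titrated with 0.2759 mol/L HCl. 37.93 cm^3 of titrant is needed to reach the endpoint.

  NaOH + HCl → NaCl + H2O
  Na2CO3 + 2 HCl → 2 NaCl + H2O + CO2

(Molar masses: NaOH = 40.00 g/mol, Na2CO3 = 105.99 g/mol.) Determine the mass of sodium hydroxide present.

0.1871 g

n(HCl) = 0.03793 × 0.2759 = 0.01046 mol
Let x = n(NaOH), y = n(Na2CO3).
Titrant: 1x + 2y = 0.01046;  mass: 40.00x + 105.99y = 0.4938
Solving, x = 4.678 × 10^-3 mol, y = 2.894 × 10^-3 mol
mass of NaOH = 4.678 × 10^-3 × 40.00 = 0.1871 g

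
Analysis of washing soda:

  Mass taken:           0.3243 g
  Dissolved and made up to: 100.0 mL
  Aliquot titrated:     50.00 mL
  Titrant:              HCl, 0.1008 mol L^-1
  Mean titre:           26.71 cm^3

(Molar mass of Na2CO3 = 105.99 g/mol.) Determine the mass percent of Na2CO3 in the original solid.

Na2CO3 + 2 HCl → 2 NaCl + H2O + CO2
n(HCl) per titration = 0.02671 × 0.1008 = 2.692 × 10^-3 mol
From the 1:2 ratio, n(Na2CO3) in each aliquot = 1/2 × 2.692 × 10^-3 = 1.346 × 10^-3 mol
n(Na2CO3) in the whole flask = 1.346 × 10^-3 × 100.0/50.00 = 2.692 × 10^-3 mol
mass of Na2CO3 = 2.692 × 10^-3 × 105.99 = 0.2854 g
% Na2CO3 = 0.2854 / 0.3243 × 100 = 87.99 %

87.99 %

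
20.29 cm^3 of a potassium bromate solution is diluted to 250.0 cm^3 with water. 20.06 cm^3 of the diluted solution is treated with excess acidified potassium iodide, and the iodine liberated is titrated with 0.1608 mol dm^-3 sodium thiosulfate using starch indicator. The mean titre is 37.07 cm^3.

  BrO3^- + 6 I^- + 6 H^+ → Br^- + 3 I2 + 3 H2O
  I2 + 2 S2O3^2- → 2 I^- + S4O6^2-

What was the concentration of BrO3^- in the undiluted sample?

n(S2O3^2-) = 0.03707 × 0.1608 = 5.961 × 10^-3 mol
n(I2) = n(S2O3^2-)/2 = 2.980 × 10^-3 mol
From the 1:3 ratio, n(BrO3^-) in the aliquot = 1/3 × 2.980 × 10^-3 = 9.935 × 10^-4 mol
[BrO3^-]_dilute = 9.935 × 10^-4 / 0.02006 = 0.04953 mol/L
[BrO3^-]_original = 0.04953 × 250.0/20.29 = 0.6102 mol/L

0.6102 mol/L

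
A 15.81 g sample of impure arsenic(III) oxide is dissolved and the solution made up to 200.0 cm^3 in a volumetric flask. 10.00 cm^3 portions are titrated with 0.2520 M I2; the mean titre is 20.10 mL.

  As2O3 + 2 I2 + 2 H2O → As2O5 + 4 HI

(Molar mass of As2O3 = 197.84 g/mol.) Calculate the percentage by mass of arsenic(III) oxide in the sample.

n(I2) per titration = 0.02010 × 0.2520 = 5.065 × 10^-3 mol
From the 1:2 ratio, n(As2O3) in each aliquot = 1/2 × 5.065 × 10^-3 = 2.533 × 10^-3 mol
n(As2O3) in the whole flask = 2.533 × 10^-3 × 200.0/10.00 = 0.05065 mol
mass of As2O3 = 0.05065 × 197.84 = 10.02 g
% As2O3 = 10.02 / 15.81 × 100 = 63.38 %

63.38 %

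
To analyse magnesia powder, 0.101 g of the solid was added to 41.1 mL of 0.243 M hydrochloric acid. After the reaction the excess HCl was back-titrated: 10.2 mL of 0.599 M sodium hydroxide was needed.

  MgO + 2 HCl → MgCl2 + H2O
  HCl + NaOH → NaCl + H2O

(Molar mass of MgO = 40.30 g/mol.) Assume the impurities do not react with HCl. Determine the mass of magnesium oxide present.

n(HCl) added = 0.0411 × 0.243 = 9.99 × 10^-3 mol
n(NaOH) used in back-titration = 0.0102 × 0.599 = 6.11 × 10^-3 mol
n(HCl) left over = 6.11 × 10^-3 mol (1:1 ratio)
n(HCl) consumed by analyte = 9.99 × 10^-3 − 6.11 × 10^-3 = 3.88 × 10^-3 mol
From the 1:2 ratio, n(MgO) = 1/2 × 3.88 × 10^-3 = 1.94 × 10^-3 mol
mass of MgO = 1.94 × 10^-3 × 40.30 = 0.0781 g

0.0781 g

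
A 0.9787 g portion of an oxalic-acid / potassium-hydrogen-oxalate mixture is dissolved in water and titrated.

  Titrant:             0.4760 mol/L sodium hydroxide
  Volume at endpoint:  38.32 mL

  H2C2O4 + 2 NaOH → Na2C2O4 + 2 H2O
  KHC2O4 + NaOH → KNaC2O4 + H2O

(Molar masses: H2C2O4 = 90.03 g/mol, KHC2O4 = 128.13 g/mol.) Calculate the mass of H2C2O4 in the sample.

0.7357 g

n(NaOH) = 0.03832 × 0.4760 = 0.01824 mol
Let x = n(H2C2O4), y = n(KHC2O4).
Titrant: 2x + 1y = 0.01824;  mass: 90.03x + 128.13y = 0.9787
Solving, x = 8.172 × 10^-3 mol, y = 1.896 × 10^-3 mol
mass of H2C2O4 = 8.172 × 10^-3 × 90.03 = 0.7357 g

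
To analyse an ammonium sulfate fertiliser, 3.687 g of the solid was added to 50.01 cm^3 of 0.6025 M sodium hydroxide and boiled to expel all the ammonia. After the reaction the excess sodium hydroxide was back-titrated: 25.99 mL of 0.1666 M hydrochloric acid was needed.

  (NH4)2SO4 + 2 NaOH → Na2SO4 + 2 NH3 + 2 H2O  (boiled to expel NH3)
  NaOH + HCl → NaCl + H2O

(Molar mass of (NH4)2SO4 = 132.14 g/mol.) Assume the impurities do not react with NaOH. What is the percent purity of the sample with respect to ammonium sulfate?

n(NaOH) added = 0.05001 × 0.6025 = 0.03013 mol
n(HCl) used in back-titration = 0.02599 × 0.1666 = 4.330 × 10^-3 mol
n(NaOH) left over = 4.330 × 10^-3 mol (1:1 ratio)
n(NaOH) consumed by analyte = 0.03013 − 4.330 × 10^-3 = 0.02580 mol
From the 1:2 ratio, n((NH4)2SO4) = 1/2 × 0.02580 = 0.01290 mol
mass of (NH4)2SO4 = 0.01290 × 132.14 = 1.705 g
% (NH4)2SO4 = 1.705 / 3.687 × 100 = 46.23 %

46.23 %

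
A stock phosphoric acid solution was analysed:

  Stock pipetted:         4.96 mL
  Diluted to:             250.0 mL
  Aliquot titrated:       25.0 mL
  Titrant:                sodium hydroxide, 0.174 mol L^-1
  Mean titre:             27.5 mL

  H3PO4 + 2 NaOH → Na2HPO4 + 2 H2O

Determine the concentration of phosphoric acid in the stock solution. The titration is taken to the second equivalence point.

n(NaOH) = 0.0275 × 0.174 = 4.78 × 10^-3 mol
From the 1:2 ratio, n(H3PO4) in the aliquot = 1/2 × 4.78 × 10^-3 = 2.39 × 10^-3 mol
[H3PO4]_dilute = 2.39 × 10^-3 / 0.0250 = 0.0957 mol/L
Dilution factor = 250.0 / 4.96 = 50.40
[H3PO4]_stock = 0.0957 × 50.40 = 4.82 mol/L

4.82 mol/L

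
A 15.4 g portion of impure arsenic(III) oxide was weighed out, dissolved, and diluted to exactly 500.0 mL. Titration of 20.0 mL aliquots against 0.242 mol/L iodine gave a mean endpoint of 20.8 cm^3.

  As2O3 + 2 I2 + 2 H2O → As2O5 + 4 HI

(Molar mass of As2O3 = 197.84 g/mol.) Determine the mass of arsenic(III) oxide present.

n(I2) per titration = 0.0208 × 0.242 = 5.03 × 10^-3 mol
From the 1:2 ratio, n(As2O3) in each aliquot = 1/2 × 5.03 × 10^-3 = 2.52 × 10^-3 mol
n(As2O3) in the whole flask = 2.52 × 10^-3 × 500.0/20.0 = 0.0629 mol
mass of As2O3 = 0.0629 × 197.84 = 12.4 g

12.4 g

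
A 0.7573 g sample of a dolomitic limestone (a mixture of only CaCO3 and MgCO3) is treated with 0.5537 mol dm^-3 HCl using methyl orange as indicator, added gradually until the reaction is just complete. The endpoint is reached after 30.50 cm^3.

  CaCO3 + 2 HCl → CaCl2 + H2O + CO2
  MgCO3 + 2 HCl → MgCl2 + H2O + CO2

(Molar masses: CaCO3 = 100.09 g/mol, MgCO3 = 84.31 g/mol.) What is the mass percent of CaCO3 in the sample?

38.02 %

n(HCl) = 0.03050 × 0.5537 = 0.01689 mol
Let x = n(CaCO3), y = n(MgCO3).
Titrant: 2x + 2y = 0.01689;  mass: 100.09x + 84.31y = 0.7573
Solving, x = 2.877 × 10^-3 mol, y = 5.567 × 10^-3 mol
mass of CaCO3 = 2.877 × 10^-3 × 100.09 = 0.2879 g
% CaCO3 = 0.2879 / 0.7573 × 100 = 38.02 %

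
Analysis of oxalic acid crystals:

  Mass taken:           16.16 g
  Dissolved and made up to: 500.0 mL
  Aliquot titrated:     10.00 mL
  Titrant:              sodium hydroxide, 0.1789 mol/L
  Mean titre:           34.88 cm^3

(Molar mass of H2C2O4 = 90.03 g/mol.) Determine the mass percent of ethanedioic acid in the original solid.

86.91 %

H2C2O4 + 2 NaOH → Na2C2O4 + 2 H2O
n(NaOH) per titration = 0.03488 × 0.1789 = 6.240 × 10^-3 mol
From the 1:2 ratio, n(H2C2O4) in each aliquot = 1/2 × 6.240 × 10^-3 = 3.120 × 10^-3 mol
n(H2C2O4) in the whole flask = 3.120 × 10^-3 × 500.0/10.00 = 0.1560 mol
mass of H2C2O4 = 0.1560 × 90.03 = 14.04 g
% H2C2O4 = 14.04 / 16.16 × 100 = 86.91 %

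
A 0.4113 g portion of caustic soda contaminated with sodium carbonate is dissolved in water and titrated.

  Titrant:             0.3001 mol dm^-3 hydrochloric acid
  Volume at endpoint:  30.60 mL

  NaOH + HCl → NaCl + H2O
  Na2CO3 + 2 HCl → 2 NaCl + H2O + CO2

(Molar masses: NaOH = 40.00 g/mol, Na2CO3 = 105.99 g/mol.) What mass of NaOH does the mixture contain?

0.2320 g

n(HCl) = 0.03060 × 0.3001 = 9.183 × 10^-3 mol
Let x = n(NaOH), y = n(Na2CO3).
Titrant: 1x + 2y = 9.183 × 10^-3;  mass: 40.00x + 105.99y = 0.4113
Solving, x = 5.799 × 10^-3 mol, y = 1.692 × 10^-3 mol
mass of NaOH = 5.799 × 10^-3 × 40.00 = 0.2320 g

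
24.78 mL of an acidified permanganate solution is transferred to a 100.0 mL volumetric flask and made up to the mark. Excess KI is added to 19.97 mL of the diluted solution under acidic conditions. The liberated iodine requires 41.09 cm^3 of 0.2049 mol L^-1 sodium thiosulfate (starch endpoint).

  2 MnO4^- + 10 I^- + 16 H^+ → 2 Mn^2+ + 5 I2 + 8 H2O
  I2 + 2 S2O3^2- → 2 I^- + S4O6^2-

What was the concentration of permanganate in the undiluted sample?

n(S2O3^2-) = 0.04109 × 0.2049 = 8.419 × 10^-3 mol
n(I2) = n(S2O3^2-)/2 = 4.210 × 10^-3 mol
From the 2:5 ratio, n(MnO4^-) in the aliquot = 2/5 × 4.210 × 10^-3 = 1.684 × 10^-3 mol
[MnO4^-]_dilute = 1.684 × 10^-3 / 0.01997 = 0.08432 mol/L
[MnO4^-]_original = 0.08432 × 100.0/24.78 = 0.3403 mol/L

0.3403 mol/L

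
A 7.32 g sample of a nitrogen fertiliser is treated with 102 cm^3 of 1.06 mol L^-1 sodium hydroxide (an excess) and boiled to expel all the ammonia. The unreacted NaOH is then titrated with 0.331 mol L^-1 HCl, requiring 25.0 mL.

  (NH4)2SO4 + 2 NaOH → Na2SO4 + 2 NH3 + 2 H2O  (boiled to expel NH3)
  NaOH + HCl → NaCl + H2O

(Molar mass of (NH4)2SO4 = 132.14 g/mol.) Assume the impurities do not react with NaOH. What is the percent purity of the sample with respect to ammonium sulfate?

n(NaOH) added = 0.102 × 1.06 = 0.108 mol
n(HCl) used in back-titration = 0.0250 × 0.331 = 8.28 × 10^-3 mol
n(NaOH) left over = 8.28 × 10^-3 mol (1:1 ratio)
n(NaOH) consumed by analyte = 0.108 − 8.28 × 10^-3 = 0.0998 mol
From the 1:2 ratio, n((NH4)2SO4) = 1/2 × 0.0998 = 0.0499 mol
mass of (NH4)2SO4 = 0.0499 × 132.14 = 6.60 g
% (NH4)2SO4 = 6.60 / 7.32 × 100 = 90.1 %

90.1 %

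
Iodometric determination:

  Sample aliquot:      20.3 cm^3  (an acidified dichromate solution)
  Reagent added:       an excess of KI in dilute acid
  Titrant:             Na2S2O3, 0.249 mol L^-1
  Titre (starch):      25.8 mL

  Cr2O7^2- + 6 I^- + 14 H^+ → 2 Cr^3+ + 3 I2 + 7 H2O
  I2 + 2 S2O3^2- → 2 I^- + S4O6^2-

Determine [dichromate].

0.0527 mol/L

n(S2O3^2-) = 0.0258 × 0.249 = 6.42 × 10^-3 mol
n(I2) = n(S2O3^2-)/2 = 3.21 × 10^-3 mol
From the 1:3 ratio, n(Cr2O7^2-) in the aliquot = 1/3 × 3.21 × 10^-3 = 1.07 × 10^-3 mol
[Cr2O7^2-] = 1.07 × 10^-3 / 0.0203 = 0.0527 mol/L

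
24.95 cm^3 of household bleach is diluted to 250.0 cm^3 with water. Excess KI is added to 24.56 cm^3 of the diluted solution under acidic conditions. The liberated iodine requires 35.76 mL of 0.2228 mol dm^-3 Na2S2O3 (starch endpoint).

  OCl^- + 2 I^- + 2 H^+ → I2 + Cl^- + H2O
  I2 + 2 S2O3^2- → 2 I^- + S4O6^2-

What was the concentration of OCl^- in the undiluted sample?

n(S2O3^2-) = 0.03576 × 0.2228 = 7.967 × 10^-3 mol
n(I2) = n(S2O3^2-)/2 = 3.984 × 10^-3 mol
n(OCl^-) in the aliquot = 3.984 × 10^-3 mol (1:1 ratio)
[OCl^-]_dilute = 3.984 × 10^-3 / 0.02456 = 0.1622 mol/L
[OCl^-]_original = 0.1622 × 250.0/24.95 = 1.625 mol/L

1.625 mol/L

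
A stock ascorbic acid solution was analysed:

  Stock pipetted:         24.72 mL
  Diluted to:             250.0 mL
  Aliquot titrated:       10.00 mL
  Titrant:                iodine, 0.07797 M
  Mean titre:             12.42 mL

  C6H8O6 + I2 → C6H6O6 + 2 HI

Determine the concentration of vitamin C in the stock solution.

n(I2) = 0.01242 × 0.07797 = 9.684 × 10^-4 mol
n(C6H8O6) in the aliquot = 9.684 × 10^-4 mol (1:1 ratio)
[C6H8O6]_dilute = 9.684 × 10^-4 / 0.01000 = 0.09684 mol/L
Dilution factor = 250.0 / 24.72 = 10.11
[C6H8O6]_stock = 0.09684 × 10.11 = 0.9794 mol/L

0.9794 M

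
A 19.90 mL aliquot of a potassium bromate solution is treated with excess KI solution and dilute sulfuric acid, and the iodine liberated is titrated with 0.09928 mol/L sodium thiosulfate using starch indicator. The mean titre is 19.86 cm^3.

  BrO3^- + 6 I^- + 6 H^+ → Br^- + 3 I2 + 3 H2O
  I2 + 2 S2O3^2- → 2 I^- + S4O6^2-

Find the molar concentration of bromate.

n(S2O3^2-) = 0.01986 × 0.09928 = 1.972 × 10^-3 mol
n(I2) = n(S2O3^2-)/2 = 9.859 × 10^-4 mol
From the 1:3 ratio, n(BrO3^-) in the aliquot = 1/3 × 9.859 × 10^-4 = 3.286 × 10^-4 mol
[BrO3^-] = 3.286 × 10^-4 / 0.01990 = 0.01651 mol/L

0.01651 mol/L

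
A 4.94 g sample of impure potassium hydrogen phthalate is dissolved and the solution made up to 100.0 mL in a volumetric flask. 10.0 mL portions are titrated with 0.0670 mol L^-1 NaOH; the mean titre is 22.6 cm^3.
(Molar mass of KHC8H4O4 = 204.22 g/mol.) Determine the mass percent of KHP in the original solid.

62.6 %

KHC8H4O4 + NaOH → KNaC8H4O4 + H2O
n(NaOH) per titration = 0.0226 × 0.0670 = 1.51 × 10^-3 mol
n(KHC8H4O4) in each aliquot = 1.51 × 10^-3 mol (1:1 ratio)
n(KHC8H4O4) in the whole flask = 1.51 × 10^-3 × 100.0/10.0 = 0.0151 mol
mass of KHC8H4O4 = 0.0151 × 204.22 = 3.09 g
% KHC8H4O4 = 3.09 / 4.94 × 100 = 62.6 %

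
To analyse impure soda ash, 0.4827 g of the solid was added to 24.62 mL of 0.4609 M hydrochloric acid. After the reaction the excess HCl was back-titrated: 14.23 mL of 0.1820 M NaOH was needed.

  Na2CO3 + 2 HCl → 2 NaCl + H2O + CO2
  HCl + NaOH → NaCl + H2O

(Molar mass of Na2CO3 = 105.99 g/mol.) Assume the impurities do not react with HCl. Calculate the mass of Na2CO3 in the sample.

n(HCl) added = 0.02462 × 0.4609 = 0.01135 mol
n(NaOH) used in back-titration = 0.01423 × 0.1820 = 2.590 × 10^-3 mol
n(HCl) left over = 2.590 × 10^-3 mol (1:1 ratio)
n(HCl) consumed by analyte = 0.01135 − 2.590 × 10^-3 = 8.757 × 10^-3 mol
From the 1:2 ratio, n(Na2CO3) = 1/2 × 8.757 × 10^-3 = 4.379 × 10^-3 mol
mass of Na2CO3 = 4.379 × 10^-3 × 105.99 = 0.4641 g

0.4641 g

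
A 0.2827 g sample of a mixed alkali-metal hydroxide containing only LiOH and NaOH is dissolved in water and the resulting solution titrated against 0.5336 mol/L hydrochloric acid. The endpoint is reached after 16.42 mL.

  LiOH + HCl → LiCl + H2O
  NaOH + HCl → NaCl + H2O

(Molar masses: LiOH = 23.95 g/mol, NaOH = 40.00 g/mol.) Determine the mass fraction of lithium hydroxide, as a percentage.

n(HCl) = 0.01642 × 0.5336 = 8.762 × 10^-3 mol
Let x = n(LiOH), y = n(NaOH).
Titrant: 1x + 1y = 8.762 × 10^-3;  mass: 23.95x + 40.00y = 0.2827
Solving, x = 4.222 × 10^-3 mol, y = 4.539 × 10^-3 mol
mass of LiOH = 4.222 × 10^-3 × 23.95 = 0.1011 g
% LiOH = 0.1011 / 0.2827 × 100 = 35.77 %

35.77 %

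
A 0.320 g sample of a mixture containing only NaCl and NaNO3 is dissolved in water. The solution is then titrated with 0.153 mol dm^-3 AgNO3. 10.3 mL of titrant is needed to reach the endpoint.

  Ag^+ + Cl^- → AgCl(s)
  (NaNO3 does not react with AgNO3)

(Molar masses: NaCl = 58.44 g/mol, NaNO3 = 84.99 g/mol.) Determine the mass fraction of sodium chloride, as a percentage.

28.8 %

n(AgNO3) = 0.0103 × 0.153 = 1.58 × 10^-3 mol
Let x = n(NaCl), y = n(NaNO3).
Titrant: 1x = 1.58 × 10^-3;  mass: 58.44x + 84.99y = 0.320
Solving, x = 1.58 × 10^-3 mol, y = 2.68 × 10^-3 mol
mass of NaCl = 1.58 × 10^-3 × 58.44 = 0.0921 g
% NaCl = 0.0921 / 0.320 × 100 = 28.8 %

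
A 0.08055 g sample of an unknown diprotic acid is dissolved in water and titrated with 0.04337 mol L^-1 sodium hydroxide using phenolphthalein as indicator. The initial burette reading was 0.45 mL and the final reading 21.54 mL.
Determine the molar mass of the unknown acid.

176.1 g/mol

n(NaOH) = 0.02109 L × 0.04337 mol/L = 9.147 × 10^-4 mol
From the 1:2 ratio, n(H2A) = 1/2 × 9.147 × 10^-4 = 4.573 × 10^-4 mol
M = m / n = 0.08055 g / 4.573 × 10^-4 mol = 176.1 g/mol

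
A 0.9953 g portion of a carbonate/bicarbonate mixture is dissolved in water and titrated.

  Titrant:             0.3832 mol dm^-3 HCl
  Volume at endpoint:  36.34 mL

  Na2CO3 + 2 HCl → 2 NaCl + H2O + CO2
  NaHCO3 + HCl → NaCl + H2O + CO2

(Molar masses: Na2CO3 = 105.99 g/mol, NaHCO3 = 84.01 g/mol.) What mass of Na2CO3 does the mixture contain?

n(HCl) = 0.03634 × 0.3832 = 0.01393 mol
Let x = n(Na2CO3), y = n(NaHCO3).
Titrant: 2x + 1y = 0.01393;  mass: 105.99x + 84.01y = 0.9953
Solving, x = 2.814 × 10^-3 mol, y = 8.297 × 10^-3 mol
mass of Na2CO3 = 2.814 × 10^-3 × 105.99 = 0.2983 g

0.2983 g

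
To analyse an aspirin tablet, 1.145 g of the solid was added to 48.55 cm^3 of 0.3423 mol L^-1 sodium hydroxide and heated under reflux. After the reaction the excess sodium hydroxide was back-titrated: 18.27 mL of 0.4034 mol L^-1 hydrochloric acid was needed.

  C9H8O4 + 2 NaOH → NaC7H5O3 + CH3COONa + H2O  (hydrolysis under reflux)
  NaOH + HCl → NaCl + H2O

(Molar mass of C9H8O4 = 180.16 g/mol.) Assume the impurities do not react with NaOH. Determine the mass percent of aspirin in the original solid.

n(NaOH) added = 0.04855 × 0.3423 = 0.01662 mol
n(HCl) used in back-titration = 0.01827 × 0.4034 = 7.370 × 10^-3 mol
n(NaOH) left over = 7.370 × 10^-3 mol (1:1 ratio)
n(NaOH) consumed by analyte = 0.01662 − 7.370 × 10^-3 = 9.249 × 10^-3 mol
From the 1:2 ratio, n(C9H8O4) = 1/2 × 9.249 × 10^-3 = 4.624 × 10^-3 mol
mass of C9H8O4 = 4.624 × 10^-3 × 180.16 = 0.8331 g
% C9H8O4 = 0.8331 / 1.145 × 100 = 72.76 %

72.76 %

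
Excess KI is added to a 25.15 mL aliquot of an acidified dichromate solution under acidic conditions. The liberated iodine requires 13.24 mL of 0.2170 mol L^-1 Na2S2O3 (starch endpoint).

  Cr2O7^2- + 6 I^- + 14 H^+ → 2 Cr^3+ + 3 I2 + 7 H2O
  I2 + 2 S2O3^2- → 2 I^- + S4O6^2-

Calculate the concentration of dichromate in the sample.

n(S2O3^2-) = 0.01324 × 0.2170 = 2.873 × 10^-3 mol
n(I2) = n(S2O3^2-)/2 = 1.437 × 10^-3 mol
From the 1:3 ratio, n(Cr2O7^2-) in the aliquot = 1/3 × 1.437 × 10^-3 = 4.788 × 10^-4 mol
[Cr2O7^2-] = 4.788 × 10^-4 / 0.02515 = 0.01904 mol/L

0.01904 mol/L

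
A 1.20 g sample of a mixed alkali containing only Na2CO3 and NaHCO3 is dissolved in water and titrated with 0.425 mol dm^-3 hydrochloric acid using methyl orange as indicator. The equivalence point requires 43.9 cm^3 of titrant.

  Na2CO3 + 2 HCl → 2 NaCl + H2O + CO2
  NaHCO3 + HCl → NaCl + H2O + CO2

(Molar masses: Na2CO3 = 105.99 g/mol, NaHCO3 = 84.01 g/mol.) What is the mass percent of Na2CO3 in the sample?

n(HCl) = 0.0439 × 0.425 = 0.0187 mol
Let x = n(Na2CO3), y = n(NaHCO3).
Titrant: 2x + 1y = 0.0187;  mass: 105.99x + 84.01y = 1.20
Solving, x = 5.92 × 10^-3 mol, y = 6.81 × 10^-3 mol
mass of Na2CO3 = 5.92 × 10^-3 × 105.99 = 0.628 g
% Na2CO3 = 0.628 / 1.20 × 100 = 52.3 %

52.3 %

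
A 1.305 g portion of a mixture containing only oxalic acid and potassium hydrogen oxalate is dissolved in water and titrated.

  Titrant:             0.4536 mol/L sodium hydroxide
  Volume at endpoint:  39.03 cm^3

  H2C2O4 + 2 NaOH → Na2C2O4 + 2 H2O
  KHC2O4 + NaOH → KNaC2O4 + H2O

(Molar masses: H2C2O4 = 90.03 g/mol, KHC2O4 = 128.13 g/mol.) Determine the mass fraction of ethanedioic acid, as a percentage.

n(NaOH) = 0.03903 × 0.4536 = 0.01770 mol
Let x = n(H2C2O4), y = n(KHC2O4).
Titrant: 2x + 1y = 0.01770;  mass: 90.03x + 128.13y = 1.305
Solving, x = 5.796 × 10^-3 mol, y = 6.113 × 10^-3 mol
mass of H2C2O4 = 5.796 × 10^-3 × 90.03 = 0.5218 g
% H2C2O4 = 0.5218 / 1.305 × 100 = 39.98 %

39.98 %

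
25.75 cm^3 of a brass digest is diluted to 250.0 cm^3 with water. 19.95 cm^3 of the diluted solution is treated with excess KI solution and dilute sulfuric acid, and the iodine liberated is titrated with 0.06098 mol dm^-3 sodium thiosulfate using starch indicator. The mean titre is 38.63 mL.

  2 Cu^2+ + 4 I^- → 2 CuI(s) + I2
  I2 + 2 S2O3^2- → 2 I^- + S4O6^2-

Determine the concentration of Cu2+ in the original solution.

n(S2O3^2-) = 0.03863 × 0.06098 = 2.356 × 10^-3 mol
n(I2) = n(S2O3^2-)/2 = 1.178 × 10^-3 mol
From the 2:1 ratio, n(Cu2+) in the aliquot = 2/1 × 1.178 × 10^-3 = 2.356 × 10^-3 mol
[Cu2+]_dilute = 2.356 × 10^-3 / 0.01995 = 0.1181 mol/L
[Cu2+]_original = 0.1181 × 250.0/25.75 = 1.146 mol/L

1.146 mol/L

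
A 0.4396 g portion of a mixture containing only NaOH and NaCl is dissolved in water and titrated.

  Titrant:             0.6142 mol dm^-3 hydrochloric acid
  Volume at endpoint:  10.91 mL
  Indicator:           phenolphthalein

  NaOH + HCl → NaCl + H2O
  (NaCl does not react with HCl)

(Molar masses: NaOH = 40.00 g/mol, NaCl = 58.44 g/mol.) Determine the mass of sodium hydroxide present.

n(HCl) = 0.01091 × 0.6142 = 6.701 × 10^-3 mol
Let x = n(NaOH), y = n(NaCl).
Titrant: 1x = 6.701 × 10^-3;  mass: 40.00x + 58.44y = 0.4396
Solving, x = 6.701 × 10^-3 mol, y = 2.936 × 10^-3 mol
mass of NaOH = 6.701 × 10^-3 × 40.00 = 0.2680 g

0.2680 g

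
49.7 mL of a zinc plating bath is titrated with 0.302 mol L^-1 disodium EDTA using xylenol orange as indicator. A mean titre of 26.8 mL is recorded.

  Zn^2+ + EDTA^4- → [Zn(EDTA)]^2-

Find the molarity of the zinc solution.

n(EDTA) = 0.0268 L × 0.302 mol/L = 8.09 × 10^-3 mol
n(Zn2+) = 8.09 × 10^-3 mol (1:1 mole ratio)
[Zn2+] = 8.09 × 10^-3 mol / 0.0497 L = 0.163 mol/L

0.163 mol/L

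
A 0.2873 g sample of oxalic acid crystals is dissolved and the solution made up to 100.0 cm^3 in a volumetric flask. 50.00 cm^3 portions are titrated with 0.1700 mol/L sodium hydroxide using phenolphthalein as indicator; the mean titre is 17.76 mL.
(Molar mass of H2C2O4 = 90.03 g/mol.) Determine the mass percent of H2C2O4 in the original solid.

H2C2O4 + 2 NaOH → Na2C2O4 + 2 H2O
n(NaOH) per titration = 0.01776 × 0.1700 = 3.019 × 10^-3 mol
From the 1:2 ratio, n(H2C2O4) in each aliquot = 1/2 × 3.019 × 10^-3 = 1.510 × 10^-3 mol
n(H2C2O4) in the whole flask = 1.510 × 10^-3 × 100.0/50.00 = 3.019 × 10^-3 mol
mass of H2C2O4 = 3.019 × 10^-3 × 90.03 = 0.2718 g
% H2C2O4 = 0.2718 / 0.2873 × 100 = 94.61 %

94.61 %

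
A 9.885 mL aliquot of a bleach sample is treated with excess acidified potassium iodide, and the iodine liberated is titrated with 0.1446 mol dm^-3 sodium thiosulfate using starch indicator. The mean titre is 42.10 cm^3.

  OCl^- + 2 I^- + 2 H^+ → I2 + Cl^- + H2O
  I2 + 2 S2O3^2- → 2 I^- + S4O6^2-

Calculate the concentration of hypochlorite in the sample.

0.3079 mol/L

n(S2O3^2-) = 0.04210 × 0.1446 = 6.088 × 10^-3 mol
n(I2) = n(S2O3^2-)/2 = 3.044 × 10^-3 mol
n(OCl^-) in the aliquot = 3.044 × 10^-3 mol (1:1 ratio)
[OCl^-] = 3.044 × 10^-3 / 0.009885 = 0.3079 mol/L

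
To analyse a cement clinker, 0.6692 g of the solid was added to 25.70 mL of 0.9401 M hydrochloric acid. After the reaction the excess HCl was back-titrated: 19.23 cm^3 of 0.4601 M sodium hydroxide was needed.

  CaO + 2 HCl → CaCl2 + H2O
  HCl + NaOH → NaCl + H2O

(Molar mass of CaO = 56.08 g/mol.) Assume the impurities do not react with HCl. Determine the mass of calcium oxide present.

0.4294 g

n(HCl) added = 0.02570 × 0.9401 = 0.02416 mol
n(NaOH) used in back-titration = 0.01923 × 0.4601 = 8.848 × 10^-3 mol
n(HCl) left over = 8.848 × 10^-3 mol (1:1 ratio)
n(HCl) consumed by analyte = 0.02416 − 8.848 × 10^-3 = 0.01531 mol
From the 1:2 ratio, n(CaO) = 1/2 × 0.01531 = 7.656 × 10^-3 mol
mass of CaO = 7.656 × 10^-3 × 56.08 = 0.4294 g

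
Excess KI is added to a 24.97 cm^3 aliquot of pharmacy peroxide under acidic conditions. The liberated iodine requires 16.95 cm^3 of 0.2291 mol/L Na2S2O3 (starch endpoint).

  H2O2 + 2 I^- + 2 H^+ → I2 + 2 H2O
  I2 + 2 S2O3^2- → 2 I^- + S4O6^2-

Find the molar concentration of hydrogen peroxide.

n(S2O3^2-) = 0.01695 × 0.2291 = 3.883 × 10^-3 mol
n(I2) = n(S2O3^2-)/2 = 1.942 × 10^-3 mol
n(H2O2) in the aliquot = 1.942 × 10^-3 mol (1:1 ratio)
[H2O2] = 1.942 × 10^-3 / 0.02497 = 0.07776 mol/L

0.07776 mol/L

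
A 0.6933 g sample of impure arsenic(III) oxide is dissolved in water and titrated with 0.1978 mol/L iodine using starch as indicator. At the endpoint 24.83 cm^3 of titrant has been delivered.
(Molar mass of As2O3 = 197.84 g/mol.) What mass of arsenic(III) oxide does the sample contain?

0.4858 g

As2O3 + 2 I2 + 2 H2O → As2O5 + 4 HI
n(I2) = 0.02483 L × 0.1978 mol/L = 4.911 × 10^-3 mol
From the 1:2 ratio, n(As2O3) = 1/2 × 4.911 × 10^-3 = 2.456 × 10^-3 mol
mass of As2O3 = 2.456 × 10^-3 × 197.84 g/mol = 0.4858 g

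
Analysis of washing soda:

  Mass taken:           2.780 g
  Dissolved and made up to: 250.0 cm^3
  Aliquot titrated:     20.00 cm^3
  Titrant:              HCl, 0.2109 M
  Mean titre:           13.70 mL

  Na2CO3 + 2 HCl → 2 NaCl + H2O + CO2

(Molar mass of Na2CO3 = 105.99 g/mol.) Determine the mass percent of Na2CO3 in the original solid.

68.85 %

n(HCl) per titration = 0.01370 × 0.2109 = 2.889 × 10^-3 mol
From the 1:2 ratio, n(Na2CO3) in each aliquot = 1/2 × 2.889 × 10^-3 = 1.445 × 10^-3 mol
n(Na2CO3) in the whole flask = 1.445 × 10^-3 × 250.0/20.00 = 0.01806 mol
mass of Na2CO3 = 0.01806 × 105.99 = 1.914 g
% Na2CO3 = 1.914 / 2.780 × 100 = 68.85 %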